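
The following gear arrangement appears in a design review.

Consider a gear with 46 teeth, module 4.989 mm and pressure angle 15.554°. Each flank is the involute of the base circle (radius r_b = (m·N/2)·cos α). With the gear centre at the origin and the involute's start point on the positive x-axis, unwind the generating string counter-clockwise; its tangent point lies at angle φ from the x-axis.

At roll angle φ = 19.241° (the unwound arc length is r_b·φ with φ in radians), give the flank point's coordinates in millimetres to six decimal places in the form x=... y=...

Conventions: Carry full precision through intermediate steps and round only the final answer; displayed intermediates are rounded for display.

x=116.603414 y=1.379832

single-mesh involute tooth geometry (46T wheel at module 4.989)
pitch radius r_p = m·N/2 = 4.989·46/2 = 114.747000
base radius r_b = r_p·cos α = 114.747000·cos 15.554° = 110.544754
roll angle φ = 19.241° = 0.33581880 rad
x = r_b·(cos φ + φ·sin φ) = 116.603414
y = r_b·(sin φ − φ·cos φ) = 1.379832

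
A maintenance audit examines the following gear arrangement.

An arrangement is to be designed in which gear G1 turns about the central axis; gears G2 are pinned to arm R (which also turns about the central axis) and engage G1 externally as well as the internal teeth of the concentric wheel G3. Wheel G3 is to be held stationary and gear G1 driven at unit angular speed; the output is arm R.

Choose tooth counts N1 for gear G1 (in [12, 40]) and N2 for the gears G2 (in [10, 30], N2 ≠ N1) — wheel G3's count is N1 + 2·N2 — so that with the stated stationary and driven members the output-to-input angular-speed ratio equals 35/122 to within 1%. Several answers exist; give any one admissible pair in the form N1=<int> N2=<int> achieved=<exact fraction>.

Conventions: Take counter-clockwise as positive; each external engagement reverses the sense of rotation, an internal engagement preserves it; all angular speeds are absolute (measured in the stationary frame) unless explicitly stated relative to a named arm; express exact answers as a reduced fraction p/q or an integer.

N1=35 N2=26 achieved=35/122

topology: planetary set — design target 35/122, arm = carrier (Willis)
Willis with ω_ring = 0: ω_arm/ω_sun = N1/(N1+N3); set equal to 35/122  ⇒  N3/N1 = 1/(35/122) − 1 = 87/35
N3 = N1 + 2·N2  ⇒  N2/N1 = (N3/N1 − 1)/2 = (87/35 − 1)/2 = 26/35
smallest multiple with N1 ≥ 12 and N2 ≥ 10: k = 1  ⇒  N1 = 1·35 = 35, N2 = 1·26 = 26 (N1 ≤ 40, N2 ≤ 30, N2 ≠ N1 ✓), N3 = 35 + 2·26 = 87
check: N1/(N1+N3) with N1 = 35, N3 = 87 gives 35/122; |achieved − target| = 0 ≤ 7/2440 ✓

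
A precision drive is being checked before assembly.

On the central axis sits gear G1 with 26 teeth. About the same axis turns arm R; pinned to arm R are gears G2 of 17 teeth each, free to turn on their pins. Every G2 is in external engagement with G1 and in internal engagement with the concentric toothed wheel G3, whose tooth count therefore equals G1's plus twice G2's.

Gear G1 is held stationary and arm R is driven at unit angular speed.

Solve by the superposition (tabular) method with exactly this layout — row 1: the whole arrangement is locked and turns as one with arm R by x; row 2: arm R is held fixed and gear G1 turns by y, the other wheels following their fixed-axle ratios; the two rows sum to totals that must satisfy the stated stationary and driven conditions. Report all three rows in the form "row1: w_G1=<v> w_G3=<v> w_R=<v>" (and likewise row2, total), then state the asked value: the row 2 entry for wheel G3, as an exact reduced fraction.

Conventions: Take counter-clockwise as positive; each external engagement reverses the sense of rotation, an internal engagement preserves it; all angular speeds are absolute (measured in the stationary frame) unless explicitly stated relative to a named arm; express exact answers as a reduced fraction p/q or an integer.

row1: w_G1=1 w_G3=1 w_R=1
row2: w_G1=-1 w_G3=13/30 w_R=0
total: w_G1=0 w_G3=43/30 w_R=1
asked value: 13/30

topology: planetary set — G1 26T / G2 17T / G3 60T, arm = carrier (Willis)
row 1 — lock + rotate with arm: ω_sun = ω_ring = ω_arm = x
row 2: sun turns y, ring = −(26/60)·y, arm 0
boundary: total ω_sun = x + y = 0 and total ω_arm = x = 1  ⇒  y = -1, x = 1
row 2 ring = −(26/60)·(-1) = 13/30
totals (row 1 + row 2): sun 1 + (-1) = 0, ring 1 + 13/30 = 43/30, arm 1 + 0 = 1
asked cell (row2, ring) = 13/30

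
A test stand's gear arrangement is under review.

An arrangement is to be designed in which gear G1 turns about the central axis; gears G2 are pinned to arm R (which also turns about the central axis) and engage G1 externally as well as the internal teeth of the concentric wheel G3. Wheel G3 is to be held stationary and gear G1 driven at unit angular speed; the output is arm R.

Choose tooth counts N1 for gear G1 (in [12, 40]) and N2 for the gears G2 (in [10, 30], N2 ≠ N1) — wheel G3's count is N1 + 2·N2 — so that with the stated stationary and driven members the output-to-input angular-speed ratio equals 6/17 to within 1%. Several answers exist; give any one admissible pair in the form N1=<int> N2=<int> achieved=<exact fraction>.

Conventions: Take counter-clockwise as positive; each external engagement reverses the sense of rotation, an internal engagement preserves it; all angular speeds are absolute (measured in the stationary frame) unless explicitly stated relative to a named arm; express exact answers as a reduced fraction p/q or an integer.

N1=24 N2=10 achieved=6/17

class = planetary set [ratio 6/17 wanted; Willis about the carrier]
Willis with ω_ring = 0: ω_arm/ω_sun = N1/(N1+N3); set equal to 6/17  ⇒  N3/N1 = 1/(6/17) − 1 = 11/6
N3 = N1 + 2·N2  ⇒  N2/N1 = (N3/N1 − 1)/2 = (11/6 − 1)/2 = 5/12
smallest multiple with N1 ≥ 12 and N2 ≥ 10: k = 2  ⇒  N1 = 2·12 = 24, N2 = 2·5 = 10 (N1 ≤ 40, N2 ≤ 30, N2 ≠ N1 ✓), N3 = 24 + 2·10 = 44
check: N1/(N1+N3) with N1 = 24, N3 = 44 gives 6/17; |achieved − target| = 0 ≤ 3/850 ✓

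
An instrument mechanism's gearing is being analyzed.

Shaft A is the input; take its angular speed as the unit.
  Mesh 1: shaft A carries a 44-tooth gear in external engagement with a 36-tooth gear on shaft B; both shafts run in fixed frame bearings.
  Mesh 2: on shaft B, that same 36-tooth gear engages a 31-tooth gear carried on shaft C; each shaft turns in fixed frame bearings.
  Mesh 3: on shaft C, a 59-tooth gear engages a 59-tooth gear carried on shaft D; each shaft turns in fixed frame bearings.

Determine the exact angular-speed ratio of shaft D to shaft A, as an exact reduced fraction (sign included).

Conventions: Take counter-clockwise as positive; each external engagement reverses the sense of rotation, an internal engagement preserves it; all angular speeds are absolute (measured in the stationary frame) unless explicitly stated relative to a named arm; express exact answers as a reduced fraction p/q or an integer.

class = fixed-axis compound train [3 meshes; 3 ratios multiply, 3 sense flips]
mesh 1 [44T→36T]: running ratio 11/9, sense −
mesh 2 [36T→31T]: running ratio 44/31, sense +
mesh 3 [59T→59T]: running ratio 44/31, sense −
ω_out/ω_in = -44/31

-44/31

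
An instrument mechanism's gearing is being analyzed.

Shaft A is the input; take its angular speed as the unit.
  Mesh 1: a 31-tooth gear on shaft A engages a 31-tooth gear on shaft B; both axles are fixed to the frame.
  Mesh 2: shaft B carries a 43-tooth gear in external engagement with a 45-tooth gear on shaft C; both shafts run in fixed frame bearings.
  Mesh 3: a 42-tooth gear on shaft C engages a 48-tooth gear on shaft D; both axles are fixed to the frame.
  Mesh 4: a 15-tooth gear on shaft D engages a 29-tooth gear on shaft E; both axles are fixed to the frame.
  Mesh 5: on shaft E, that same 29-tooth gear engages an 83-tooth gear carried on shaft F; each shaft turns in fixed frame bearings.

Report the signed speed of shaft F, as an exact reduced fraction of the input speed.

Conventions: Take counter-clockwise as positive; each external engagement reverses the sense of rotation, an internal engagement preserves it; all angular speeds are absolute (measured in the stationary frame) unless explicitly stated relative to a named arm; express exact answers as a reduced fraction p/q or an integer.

5-mesh fixed-axis compound train (all bearings frame-fixed)
mesh 1 [31T→31T]: |ω|/ω_in = 1×31/31 = 1, sense flips to −
mesh 2 [43T→45T]: |ω|/ω_in = 1×43/45 = 43/45, sense flips to +
mesh 3 [42T→48T]: |ω|/ω_in = (43/45)×42/48 = 301/360, sense flips to −
mesh 4 [15T→29T]: |ω|/ω_in = (301/360)×15/29 = 301/696, sense flips to +
mesh 5 [29T→83T]: |ω|/ω_in = (301/696)×29/83 = 301/1992, sense flips to −
signed output speed (× input speed) = -301/1992

-301/1992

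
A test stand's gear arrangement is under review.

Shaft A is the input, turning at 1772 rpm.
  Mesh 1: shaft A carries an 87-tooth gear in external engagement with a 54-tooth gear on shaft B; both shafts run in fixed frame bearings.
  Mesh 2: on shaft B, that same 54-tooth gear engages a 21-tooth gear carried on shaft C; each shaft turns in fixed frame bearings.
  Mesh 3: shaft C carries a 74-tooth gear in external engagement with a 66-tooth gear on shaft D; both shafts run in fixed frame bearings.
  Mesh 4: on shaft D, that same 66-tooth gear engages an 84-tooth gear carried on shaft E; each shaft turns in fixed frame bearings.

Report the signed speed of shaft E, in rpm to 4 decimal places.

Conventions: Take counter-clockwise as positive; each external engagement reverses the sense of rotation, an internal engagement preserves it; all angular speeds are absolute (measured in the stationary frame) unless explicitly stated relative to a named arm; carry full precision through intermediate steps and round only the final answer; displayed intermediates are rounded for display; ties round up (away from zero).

topology: fixed-axis compound train — 4 meshes, A→E
mesh 1 [87T→54T]: ω = 1772.0000×87/54 = 2854.8889 rpm, sense flips to −
mesh 2 [54T→21T]: ω = 2854.8889×54/21 = 7341.1429 rpm, sense flips to +
mesh 3 [74T→66T]: ω = 7341.1429×74/66 = 8230.9784 rpm, sense flips to −
mesh 4 [66T→84T]: ω = 8230.9784×66/84 = 6467.1973 rpm, sense flips to +
signed output speed = +6467.1973 rpm

+6467.1973 rpm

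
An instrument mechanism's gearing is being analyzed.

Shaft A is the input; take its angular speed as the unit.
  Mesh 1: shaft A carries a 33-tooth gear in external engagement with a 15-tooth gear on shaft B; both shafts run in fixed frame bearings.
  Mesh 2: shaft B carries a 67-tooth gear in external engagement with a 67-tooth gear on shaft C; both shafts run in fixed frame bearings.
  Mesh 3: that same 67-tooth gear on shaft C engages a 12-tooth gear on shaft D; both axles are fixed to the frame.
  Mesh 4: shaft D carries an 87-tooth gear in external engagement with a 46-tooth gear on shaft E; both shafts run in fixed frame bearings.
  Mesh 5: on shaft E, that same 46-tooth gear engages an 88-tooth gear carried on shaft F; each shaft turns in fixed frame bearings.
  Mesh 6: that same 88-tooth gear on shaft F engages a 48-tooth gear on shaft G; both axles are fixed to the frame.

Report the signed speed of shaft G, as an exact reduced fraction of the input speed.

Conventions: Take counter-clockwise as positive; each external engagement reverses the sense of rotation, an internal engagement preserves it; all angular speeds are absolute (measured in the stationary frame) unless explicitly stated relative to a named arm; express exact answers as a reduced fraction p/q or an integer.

21373/960

6-mesh fixed-axis compound train (all bearings frame-fixed)
mesh 1 [33T→15T]: |ω|/ω_in = 1×33/15 = 11/5, sense flips to −
mesh 2 [67T→67T]: |ω|/ω_in = (11/5)×67/67 = 11/5, sense flips to +
mesh 3 [67T→12T]: |ω|/ω_in = (11/5)×67/12 = 737/60, sense flips to −
mesh 4 [87T→46T]: |ω|/ω_in = (737/60)×87/46 = 21373/920, sense flips to +
mesh 5 [46T→88T]: |ω|/ω_in = (21373/920)×46/88 = 1943/160, sense flips to −
mesh 6 [88T→48T]: |ω|/ω_in = (1943/160)×88/48 = 21373/960, sense flips to +
signed output speed (× input speed) = 21373/960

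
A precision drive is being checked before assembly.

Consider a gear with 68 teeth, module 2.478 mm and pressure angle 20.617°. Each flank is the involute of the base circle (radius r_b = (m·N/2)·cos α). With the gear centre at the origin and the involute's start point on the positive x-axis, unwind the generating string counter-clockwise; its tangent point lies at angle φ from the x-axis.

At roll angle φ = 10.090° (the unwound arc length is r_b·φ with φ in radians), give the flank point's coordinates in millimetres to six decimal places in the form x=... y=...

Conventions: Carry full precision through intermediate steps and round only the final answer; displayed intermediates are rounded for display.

topology: single-mesh involute geometry — m = 2.478, N = 68
pitch radius r_p = m·N/2 = 2.478·68/2 = 84.252000
base radius r_b = r_p·cos α = 84.252000·cos 20.617° = 78.856089
roll angle φ = 10.090° = 0.17610372 rad
x = r_b·(cos φ + φ·sin φ) = 80.069388
y = r_b·(sin φ − φ·cos φ) = 0.143111

x=80.069388 y=0.143111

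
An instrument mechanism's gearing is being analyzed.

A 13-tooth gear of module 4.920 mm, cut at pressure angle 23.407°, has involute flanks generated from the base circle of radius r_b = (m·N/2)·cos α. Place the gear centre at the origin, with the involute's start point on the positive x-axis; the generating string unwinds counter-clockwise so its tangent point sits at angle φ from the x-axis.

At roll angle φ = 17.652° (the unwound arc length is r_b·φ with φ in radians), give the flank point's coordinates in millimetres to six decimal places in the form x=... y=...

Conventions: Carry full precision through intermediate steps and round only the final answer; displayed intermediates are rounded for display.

x=30.708183 y=0.283365

class = single-mesh tooth geometry [base-circle involute, m = 4.920, 13T]
pitch radius r_p = m·N/2 = 4.920·13/2 = 31.980000
base radius r_b = r_p·cos α = 31.980000·cos 23.407° = 29.348241
roll angle φ = 17.652° = 0.30808552 rad
x = r_b·(cos φ + φ·sin φ) = 30.708183
y = r_b·(sin φ − φ·cos φ) = 0.283365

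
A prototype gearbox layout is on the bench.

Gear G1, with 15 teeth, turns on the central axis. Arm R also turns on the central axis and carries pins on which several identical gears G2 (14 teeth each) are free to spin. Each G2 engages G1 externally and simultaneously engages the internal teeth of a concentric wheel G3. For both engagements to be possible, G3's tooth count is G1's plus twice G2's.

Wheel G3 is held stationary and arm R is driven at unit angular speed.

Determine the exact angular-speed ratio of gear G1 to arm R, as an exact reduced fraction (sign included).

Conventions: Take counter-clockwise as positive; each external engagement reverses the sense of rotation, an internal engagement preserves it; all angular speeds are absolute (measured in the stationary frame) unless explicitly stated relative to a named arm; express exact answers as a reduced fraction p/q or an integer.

recognized (axles ride arm R): planetary set, 15/14/43 teeth
ring teeth: 15 + 2·14 = 43
15(ω_sun−ω_arm) = −43(ω_ring−ω_arm),  ω_ring = 0, ω_arm = 1
ω_sun = 1 − (43/15)(0−1) = 58/15
ω_out/ω_in = 58/15

58/15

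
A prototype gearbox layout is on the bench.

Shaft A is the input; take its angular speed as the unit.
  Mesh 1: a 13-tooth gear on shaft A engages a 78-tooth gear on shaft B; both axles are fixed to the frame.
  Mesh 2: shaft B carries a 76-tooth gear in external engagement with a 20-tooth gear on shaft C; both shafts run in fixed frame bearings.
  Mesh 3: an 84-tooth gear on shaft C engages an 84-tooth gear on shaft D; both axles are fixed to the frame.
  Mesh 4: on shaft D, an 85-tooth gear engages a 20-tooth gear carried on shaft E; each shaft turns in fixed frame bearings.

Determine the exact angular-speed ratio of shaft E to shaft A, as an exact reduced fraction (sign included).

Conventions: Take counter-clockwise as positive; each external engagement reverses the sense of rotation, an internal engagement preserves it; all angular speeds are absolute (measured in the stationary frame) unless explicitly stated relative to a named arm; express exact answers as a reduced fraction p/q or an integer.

class = fixed-axis compound train [4 meshes; 4 ratios multiply, 4 sense flips]
mesh 1 [13T→78T]: running ratio 1/6, sense −
mesh 2 [76T→20T]: running ratio 19/30, sense +
mesh 3 [84T→84T]: running ratio 19/30, sense −
mesh 4 [85T→20T]: running ratio 323/120, sense +
ω_out/ω_in = 323/120

323/120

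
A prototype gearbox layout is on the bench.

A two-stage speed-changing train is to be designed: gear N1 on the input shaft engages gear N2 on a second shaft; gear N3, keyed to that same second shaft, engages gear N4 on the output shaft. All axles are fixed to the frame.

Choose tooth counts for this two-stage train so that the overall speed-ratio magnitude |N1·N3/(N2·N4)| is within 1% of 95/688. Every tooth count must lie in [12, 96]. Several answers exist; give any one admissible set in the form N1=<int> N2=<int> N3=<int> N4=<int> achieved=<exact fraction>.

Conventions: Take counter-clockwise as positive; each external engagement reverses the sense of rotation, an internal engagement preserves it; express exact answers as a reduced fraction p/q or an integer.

2-stage fixed-axis compound train for ratio 95/688
target = 95/688 in lowest terms: an exact hit needs N1·N3 = k·95 and N2·N4 = k·688 for one integer k, every count in [12, 96]; additionally prefer no 1:1 stage (N1 ≠ N2, N3 ≠ N4)
k = 1…2: no 1:1-free in-range split of k·95 and k·688 into factor pairs; take k = 3
k = 3: N1·N3 = 285 = 15·19, N2·N4 = 2064 = 24·86
achieved = 15·19/(24·86) = 95/688; |achieved − target| = 0 ≤ 19/13760 ✓

N1=15 N2=24 N3=19 N4=86 achieved=95/688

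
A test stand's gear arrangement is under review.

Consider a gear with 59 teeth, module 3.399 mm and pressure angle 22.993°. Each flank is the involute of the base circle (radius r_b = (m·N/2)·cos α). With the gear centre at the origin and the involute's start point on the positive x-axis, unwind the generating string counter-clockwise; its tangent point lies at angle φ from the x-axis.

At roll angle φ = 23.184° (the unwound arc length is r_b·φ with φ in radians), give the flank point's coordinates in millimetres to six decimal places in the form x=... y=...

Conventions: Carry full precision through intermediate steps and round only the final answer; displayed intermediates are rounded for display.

single-mesh involute tooth geometry (59T wheel at module 3.399)
pitch radius r_p = m·N/2 = 3.399·59/2 = 100.270500
base radius r_b = r_p·cos α = 100.270500·cos 22.993° = 92.304268
roll angle φ = 23.184° = 0.40463713 rad
x = r_b·(cos φ + φ·sin φ) = 99.554304
y = r_b·(sin φ − φ·cos φ) = 2.005258

x=99.554304 y=2.005258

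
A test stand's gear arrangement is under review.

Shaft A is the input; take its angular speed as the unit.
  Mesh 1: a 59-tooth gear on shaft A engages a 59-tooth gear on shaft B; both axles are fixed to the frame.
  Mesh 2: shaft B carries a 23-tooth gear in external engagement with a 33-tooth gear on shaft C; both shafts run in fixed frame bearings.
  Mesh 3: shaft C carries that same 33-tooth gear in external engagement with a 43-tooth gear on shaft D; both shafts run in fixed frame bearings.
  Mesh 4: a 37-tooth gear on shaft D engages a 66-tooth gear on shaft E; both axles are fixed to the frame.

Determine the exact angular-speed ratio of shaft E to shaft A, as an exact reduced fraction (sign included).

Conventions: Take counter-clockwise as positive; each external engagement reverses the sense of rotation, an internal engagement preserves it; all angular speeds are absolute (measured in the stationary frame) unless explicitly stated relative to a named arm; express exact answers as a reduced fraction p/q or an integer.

class = fixed-axis compound train [4 meshes; 4 ratios multiply, 4 sense flips]
mesh 1 [59T→59T]: running ratio 1, sense −
mesh 2 [23T→33T]: running ratio 23/33, sense +
mesh 3 [33T→43T]: running ratio 23/43, sense −
mesh 4 [37T→66T]: running ratio 851/2838, sense +
ω_out/ω_in = 851/2838

851/2838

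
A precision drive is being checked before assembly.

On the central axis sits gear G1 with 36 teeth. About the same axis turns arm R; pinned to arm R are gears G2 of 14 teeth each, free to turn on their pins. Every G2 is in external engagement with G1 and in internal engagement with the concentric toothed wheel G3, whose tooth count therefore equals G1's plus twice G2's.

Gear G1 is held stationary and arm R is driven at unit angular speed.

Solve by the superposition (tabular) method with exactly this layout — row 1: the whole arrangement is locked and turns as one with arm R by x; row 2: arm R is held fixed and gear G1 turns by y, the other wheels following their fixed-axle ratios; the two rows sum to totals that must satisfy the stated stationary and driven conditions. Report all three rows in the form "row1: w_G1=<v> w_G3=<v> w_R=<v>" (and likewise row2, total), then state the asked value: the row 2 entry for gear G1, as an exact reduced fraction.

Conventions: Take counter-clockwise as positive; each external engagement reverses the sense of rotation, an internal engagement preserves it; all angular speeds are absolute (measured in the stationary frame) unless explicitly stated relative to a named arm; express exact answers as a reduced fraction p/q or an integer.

row1: w_G1=1 w_G3=1 w_R=1
row2: w_G1=-1 w_G3=9/16 w_R=0
total: w_G1=0 w_G3=25/16 w_R=1
asked value: -1

topology: planetary set — G1 36T / G2 14T / G3 64T, arm = carrier (Willis)
row 1 (train locked, turned with arm): all members turn x
superposition row 2 [arm held]: sun y, ring −(36/64)·y, arm 0
boundary: total ω_sun = x + y = 0 and total ω_arm = x = 1  ⇒  y = -1, x = 1
row 2 ring = −(36/64)·(-1) = 9/16
totals (row 1 + row 2): sun 1 + (-1) = 0, ring 1 + 9/16 = 25/16, arm 1 + 0 = 1
asked cell (row2, sun) = -1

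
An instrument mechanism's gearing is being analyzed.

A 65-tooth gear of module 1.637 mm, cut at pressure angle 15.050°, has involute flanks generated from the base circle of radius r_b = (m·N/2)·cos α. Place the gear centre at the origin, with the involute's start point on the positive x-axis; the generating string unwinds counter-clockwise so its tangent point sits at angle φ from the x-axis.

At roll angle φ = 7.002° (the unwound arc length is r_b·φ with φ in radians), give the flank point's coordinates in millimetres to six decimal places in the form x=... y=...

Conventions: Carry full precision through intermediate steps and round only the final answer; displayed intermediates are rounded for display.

x=51.759858 y=0.031211

topology: single-mesh involute geometry — m = 1.637, N = 65
pitch radius r_p = m·N/2 = 1.637·65/2 = 53.202500
base radius r_b = r_p·cos α = 53.202500·cos 15.050° = 51.377633
roll angle φ = 7.002° = 0.12220795 rad
x = r_b·(cos φ + φ·sin φ) = 51.759858
y = r_b·(sin φ − φ·cos φ) = 0.031211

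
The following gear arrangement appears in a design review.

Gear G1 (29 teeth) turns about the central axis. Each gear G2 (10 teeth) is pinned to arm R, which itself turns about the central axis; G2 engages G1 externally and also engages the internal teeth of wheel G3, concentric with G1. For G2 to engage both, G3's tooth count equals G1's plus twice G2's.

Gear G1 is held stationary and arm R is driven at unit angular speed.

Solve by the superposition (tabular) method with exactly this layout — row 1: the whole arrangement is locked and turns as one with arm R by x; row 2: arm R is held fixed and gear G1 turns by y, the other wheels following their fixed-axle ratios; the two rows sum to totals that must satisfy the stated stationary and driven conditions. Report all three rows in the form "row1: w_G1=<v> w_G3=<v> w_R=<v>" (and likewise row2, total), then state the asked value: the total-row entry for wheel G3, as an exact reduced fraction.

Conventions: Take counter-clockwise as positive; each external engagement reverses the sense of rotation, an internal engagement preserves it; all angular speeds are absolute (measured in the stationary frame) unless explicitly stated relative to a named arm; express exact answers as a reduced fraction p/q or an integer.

row1: w_G1=1 w_G3=1 w_R=1
row2: w_G1=-1 w_G3=29/49 w_R=0
total: w_G1=0 w_G3=78/49 w_R=1
asked value: 78/49

topology: planetary set — G1 29T / G2 10T / G3 49T, arm = carrier (Willis)
superposition row 1 [locked train]: every member turns x
superposition row 2 [arm held]: sun y, ring −(29/49)·y, arm 0
boundary: total ω_sun = x + y = 0 and total ω_arm = x = 1  ⇒  y = -1, x = 1
row 2 ring = −(29/49)·(-1) = 29/49
totals (row 1 + row 2): sun 1 + (-1) = 0, ring 1 + 29/49 = 78/49, arm 1 + 0 = 1
asked cell (total, ring) = 78/49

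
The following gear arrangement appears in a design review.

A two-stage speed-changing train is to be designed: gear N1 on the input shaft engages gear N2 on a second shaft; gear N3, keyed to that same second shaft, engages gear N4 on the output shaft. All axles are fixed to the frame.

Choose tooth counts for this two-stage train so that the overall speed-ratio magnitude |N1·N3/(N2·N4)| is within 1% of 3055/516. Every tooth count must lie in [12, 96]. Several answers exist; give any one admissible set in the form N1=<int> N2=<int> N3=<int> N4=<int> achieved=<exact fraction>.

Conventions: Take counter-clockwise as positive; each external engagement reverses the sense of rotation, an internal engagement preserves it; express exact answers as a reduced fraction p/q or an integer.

2-stage fixed-axis compound train for ratio 3055/516
target = 3055/516 in lowest terms: an exact hit needs N1·N3 = k·3055 and N2·N4 = k·516 for one integer k, every count in [12, 96]; additionally prefer no 1:1 stage (N1 ≠ N2, N3 ≠ N4)
k = 1: N1·N3 = 3055 = 47·65, N2·N4 = 516 = 12·43
achieved = 47·65/(12·43) = 3055/516; |achieved − target| = 0 ≤ 611/10320 ✓

N1=47 N2=12 N3=65 N4=43 achieved=3055/516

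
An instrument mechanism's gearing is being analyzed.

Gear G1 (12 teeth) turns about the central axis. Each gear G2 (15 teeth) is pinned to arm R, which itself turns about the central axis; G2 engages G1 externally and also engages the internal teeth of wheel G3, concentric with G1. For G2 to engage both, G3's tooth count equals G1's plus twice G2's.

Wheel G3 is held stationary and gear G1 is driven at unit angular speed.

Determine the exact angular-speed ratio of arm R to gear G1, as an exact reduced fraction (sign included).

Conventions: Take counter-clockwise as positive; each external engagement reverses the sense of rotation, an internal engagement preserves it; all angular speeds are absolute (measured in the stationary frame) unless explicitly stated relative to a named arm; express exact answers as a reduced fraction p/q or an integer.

recognized (axles ride arm R): planetary set, 12/15/42 teeth
ring teeth: 12 + 2·15 = 42
12(ω_sun−ω_arm) = −42(ω_ring−ω_arm),  ω_ring = 0, ω_sun = 1
12(1−ω_arm) = −42(0−ω_arm)  ⇒  54·ω_arm = 12  ⇒  ω_arm = 2/9
ω_out/ω_in = 2/9

2/9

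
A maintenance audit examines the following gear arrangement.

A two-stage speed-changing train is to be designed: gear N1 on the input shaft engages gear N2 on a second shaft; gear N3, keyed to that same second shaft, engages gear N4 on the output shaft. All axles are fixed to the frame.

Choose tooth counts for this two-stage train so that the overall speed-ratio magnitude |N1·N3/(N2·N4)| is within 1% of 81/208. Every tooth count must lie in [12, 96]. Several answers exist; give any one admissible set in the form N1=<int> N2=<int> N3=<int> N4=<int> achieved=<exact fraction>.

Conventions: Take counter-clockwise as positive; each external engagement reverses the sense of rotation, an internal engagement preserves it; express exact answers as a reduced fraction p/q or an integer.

class = fixed-axis compound train [2-stage, 81/208 wanted]
target = 81/208 in lowest terms: an exact hit needs N1·N3 = k·81 and N2·N4 = k·208 for one integer k, every count in [12, 96]; additionally prefer no 1:1 stage (N1 ≠ N2, N3 ≠ N4)
k = 1…3: no 1:1-free in-range split of k·81 and k·208 into factor pairs; take k = 4
k = 4: N1·N3 = 324 = 12·27, N2·N4 = 832 = 13·64
achieved = 12·27/(13·64) = 81/208; |achieved − target| = 0 ≤ 81/20800 ✓

N1=12 N2=13 N3=27 N4=64 achieved=81/208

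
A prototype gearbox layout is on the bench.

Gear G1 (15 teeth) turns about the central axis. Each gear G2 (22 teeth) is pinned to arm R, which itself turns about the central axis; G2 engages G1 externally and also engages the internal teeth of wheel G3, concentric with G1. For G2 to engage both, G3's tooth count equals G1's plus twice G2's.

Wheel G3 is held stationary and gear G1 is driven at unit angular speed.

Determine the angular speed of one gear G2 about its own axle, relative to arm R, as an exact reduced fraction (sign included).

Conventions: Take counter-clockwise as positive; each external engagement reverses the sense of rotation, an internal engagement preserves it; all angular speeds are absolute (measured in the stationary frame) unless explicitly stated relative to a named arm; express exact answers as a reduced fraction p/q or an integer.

planetary set (15T centre, 22T on arm, 59T internal) — Willis relation
ring teeth: 15 + 2·22 = 59
15(ω_sun−ω_arm) = −59(ω_ring−ω_arm),  ω_ring = 0, ω_sun = 1
15(1−ω_arm) = −59(0−ω_arm)  ⇒  74·ω_arm = 15  ⇒  ω_arm = 15/74
sun–planet mesh: 15·(1−15/74) = −22·(ω_p−ω_arm)  ⇒  ω_p−ω_arm = -885/1628
exact speed ratio = -885/1628

-885/1628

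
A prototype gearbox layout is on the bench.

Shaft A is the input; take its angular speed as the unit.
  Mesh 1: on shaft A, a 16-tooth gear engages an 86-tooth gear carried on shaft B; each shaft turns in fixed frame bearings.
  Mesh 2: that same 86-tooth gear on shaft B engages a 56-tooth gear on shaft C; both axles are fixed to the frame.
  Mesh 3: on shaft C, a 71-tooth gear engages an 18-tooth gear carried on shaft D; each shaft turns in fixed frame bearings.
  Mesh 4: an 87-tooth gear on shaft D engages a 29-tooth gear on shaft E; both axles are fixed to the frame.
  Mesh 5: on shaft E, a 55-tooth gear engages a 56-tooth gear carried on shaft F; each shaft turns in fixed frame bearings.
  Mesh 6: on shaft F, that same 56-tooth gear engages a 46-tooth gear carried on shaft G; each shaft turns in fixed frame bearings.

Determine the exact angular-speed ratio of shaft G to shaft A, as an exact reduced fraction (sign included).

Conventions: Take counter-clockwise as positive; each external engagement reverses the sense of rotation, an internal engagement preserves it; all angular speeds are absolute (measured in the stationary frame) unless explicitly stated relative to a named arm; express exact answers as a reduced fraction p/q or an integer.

class = fixed-axis compound train [6 meshes; 6 ratios multiply, 6 sense flips]
mesh 1 [16T→86T]: running ratio 8/43, sense −
mesh 2 [86T→56T]: running ratio 2/7, sense +
mesh 3 [71T→18T]: running ratio 71/63, sense −
mesh 4 [87T→29T]: running ratio 71/21, sense +
mesh 5 [55T→56T]: running ratio 3905/1176, sense −
mesh 6 [56T→46T]: running ratio 3905/966, sense +
ω_out/ω_in = 3905/966

3905/966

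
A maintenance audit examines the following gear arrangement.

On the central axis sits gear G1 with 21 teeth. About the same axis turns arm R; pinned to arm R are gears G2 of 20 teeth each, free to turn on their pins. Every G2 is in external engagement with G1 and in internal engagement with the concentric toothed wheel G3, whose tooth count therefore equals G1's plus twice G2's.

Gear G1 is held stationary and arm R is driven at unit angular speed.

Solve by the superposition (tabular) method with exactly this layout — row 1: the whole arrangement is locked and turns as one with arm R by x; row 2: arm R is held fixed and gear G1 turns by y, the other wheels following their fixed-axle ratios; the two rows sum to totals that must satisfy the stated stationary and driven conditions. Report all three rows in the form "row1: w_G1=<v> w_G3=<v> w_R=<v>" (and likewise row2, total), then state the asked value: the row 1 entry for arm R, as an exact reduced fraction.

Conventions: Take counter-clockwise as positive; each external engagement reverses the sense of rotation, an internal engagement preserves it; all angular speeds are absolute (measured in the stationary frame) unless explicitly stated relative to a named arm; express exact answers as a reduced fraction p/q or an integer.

topology: planetary set — G1 21T / G2 20T / G3 61T, arm = carrier (Willis)
row 1 — lock + rotate with arm: ω_sun = ω_ring = ω_arm = x
superposition row 2 [arm held]: sun y, ring −(21/61)·y, arm 0
boundary: total ω_sun = x + y = 0 and total ω_arm = x = 1  ⇒  y = -1, x = 1
row 2 ring = −(21/61)·(-1) = 21/61
totals (row 1 + row 2): sun 1 + (-1) = 0, ring 1 + 21/61 = 82/61, arm 1 + 0 = 1
asked cell (row1, arm) = 1

row1: w_G1=1 w_G3=1 w_R=1
row2: w_G1=-1 w_G3=21/61 w_R=0
total: w_G1=0 w_G3=82/61 w_R=1
asked value: 1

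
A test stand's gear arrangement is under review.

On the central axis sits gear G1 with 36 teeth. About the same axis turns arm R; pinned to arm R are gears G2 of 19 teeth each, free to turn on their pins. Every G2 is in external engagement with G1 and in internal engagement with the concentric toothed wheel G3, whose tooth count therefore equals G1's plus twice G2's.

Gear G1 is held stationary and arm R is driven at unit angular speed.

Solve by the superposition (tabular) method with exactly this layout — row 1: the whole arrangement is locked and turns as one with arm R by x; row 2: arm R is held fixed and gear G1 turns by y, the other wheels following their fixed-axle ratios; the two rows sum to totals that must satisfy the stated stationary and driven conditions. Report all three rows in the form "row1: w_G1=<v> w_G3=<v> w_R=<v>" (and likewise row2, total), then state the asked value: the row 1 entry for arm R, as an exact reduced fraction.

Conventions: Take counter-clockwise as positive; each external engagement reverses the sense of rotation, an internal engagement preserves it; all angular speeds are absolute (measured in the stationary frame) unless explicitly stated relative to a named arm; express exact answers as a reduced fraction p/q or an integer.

class = planetary set [G3 = 36+2·19 = 74; Willis about the carrier]
superposition row 1 [locked train]: every member turns x
row 2: sun turns y, ring = −(36/74)·y, arm 0
boundary: total ω_sun = x + y = 0 and total ω_arm = x = 1  ⇒  y = -1, x = 1
row 2 ring = −(36/74)·(-1) = 18/37
totals (row 1 + row 2): sun 1 + (-1) = 0, ring 1 + 18/37 = 55/37, arm 1 + 0 = 1
asked cell (row1, arm) = 1

row1: w_G1=1 w_G3=1 w_R=1
row2: w_G1=-1 w_G3=18/37 w_R=0
total: w_G1=0 w_G3=55/37 w_R=1
asked value: 1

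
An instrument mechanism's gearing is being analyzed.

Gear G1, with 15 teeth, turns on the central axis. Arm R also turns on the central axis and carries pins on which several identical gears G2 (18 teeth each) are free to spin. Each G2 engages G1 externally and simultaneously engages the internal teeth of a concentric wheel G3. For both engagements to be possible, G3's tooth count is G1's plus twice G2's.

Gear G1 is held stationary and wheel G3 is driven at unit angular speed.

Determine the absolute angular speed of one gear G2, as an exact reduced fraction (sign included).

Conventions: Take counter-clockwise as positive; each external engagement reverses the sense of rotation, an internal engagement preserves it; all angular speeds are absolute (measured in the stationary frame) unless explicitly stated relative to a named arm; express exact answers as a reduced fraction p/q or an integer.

17/12

topology: planetary set — G1 15T / G2 18T / G3 51T, arm = carrier (Willis)
ring teeth: 15 + 2·18 = 51
15(ω_sun−ω_arm) = −51(ω_ring−ω_arm),  ω_sun = 0, ω_ring = 1
15(0−ω_arm) = −51(1−ω_arm)  ⇒  66·ω_arm = 51  ⇒  ω_arm = 17/22
sun–planet mesh: 15·(0−17/22) = −18·(ω_p−ω_arm)  ⇒  ω_p−ω_arm = 85/132
ω_p = 17/22 + 85/132 = 17/12
exact speed ratio = 17/12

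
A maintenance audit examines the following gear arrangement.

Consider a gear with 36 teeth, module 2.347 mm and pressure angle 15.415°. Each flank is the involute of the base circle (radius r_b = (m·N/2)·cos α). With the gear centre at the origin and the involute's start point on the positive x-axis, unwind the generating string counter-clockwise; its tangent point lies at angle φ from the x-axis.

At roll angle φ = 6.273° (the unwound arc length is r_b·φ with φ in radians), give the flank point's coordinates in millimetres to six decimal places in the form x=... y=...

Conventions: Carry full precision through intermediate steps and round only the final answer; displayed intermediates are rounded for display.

single-mesh involute tooth geometry (36T wheel at module 2.347)
pitch radius r_p = m·N/2 = 2.347·36/2 = 42.246000
base radius r_b = r_p·cos α = 42.246000·cos 15.415° = 40.726236
roll angle φ = 6.273° = 0.10948450 rad
x = r_b·(cos φ + φ·sin φ) = 40.969595
y = r_b·(sin φ − φ·cos φ) = 0.017795

x=40.969595 y=0.017795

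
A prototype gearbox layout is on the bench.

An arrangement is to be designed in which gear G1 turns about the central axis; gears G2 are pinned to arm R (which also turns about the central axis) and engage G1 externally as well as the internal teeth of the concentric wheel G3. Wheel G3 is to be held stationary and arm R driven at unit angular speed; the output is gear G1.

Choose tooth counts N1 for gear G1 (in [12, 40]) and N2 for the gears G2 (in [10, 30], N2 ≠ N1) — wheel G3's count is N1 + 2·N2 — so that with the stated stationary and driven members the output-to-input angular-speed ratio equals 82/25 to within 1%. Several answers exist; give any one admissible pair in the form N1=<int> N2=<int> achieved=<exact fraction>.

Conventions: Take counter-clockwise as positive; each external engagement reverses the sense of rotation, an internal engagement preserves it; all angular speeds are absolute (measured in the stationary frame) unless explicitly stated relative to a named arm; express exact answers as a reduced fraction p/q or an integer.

N1=25 N2=16 achieved=82/25

planetary set to be sized for 82/25 (Willis relation)
Willis with ω_ring = 0: ω_sun/ω_arm = (N1+N3)/N1; set equal to 82/25  ⇒  N3/N1 = 82/25 − 1 = 57/25
N3 = N1 + 2·N2  ⇒  N2/N1 = (N3/N1 − 1)/2 = (57/25 − 1)/2 = 16/25
smallest multiple with N1 ≥ 12 and N2 ≥ 10: k = 1  ⇒  N1 = 1·25 = 25, N2 = 1·16 = 16 (N1 ≤ 40, N2 ≤ 30, N2 ≠ N1 ✓), N3 = 25 + 2·16 = 57
check: (N1+N3)/N1 with N1 = 25, N3 = 57 gives 82/25; |achieved − target| = 0 ≤ 41/1250 ✓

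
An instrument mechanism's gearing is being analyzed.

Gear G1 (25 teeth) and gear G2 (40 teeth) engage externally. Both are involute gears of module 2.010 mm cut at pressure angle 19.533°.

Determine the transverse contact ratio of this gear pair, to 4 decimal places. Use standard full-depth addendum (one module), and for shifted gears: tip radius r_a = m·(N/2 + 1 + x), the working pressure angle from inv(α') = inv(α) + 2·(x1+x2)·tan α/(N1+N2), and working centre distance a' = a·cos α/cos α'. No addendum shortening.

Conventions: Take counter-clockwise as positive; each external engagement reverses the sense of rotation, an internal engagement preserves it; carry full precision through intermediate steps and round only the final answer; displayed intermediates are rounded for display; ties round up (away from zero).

1.6836

recognized (one external pair, fixed centres): single-mesh tooth geometry, m = 2.010, N1 = 25, N2 = 40
base radii: r_b1 = 23.679033, r_b2 = 37.886453
tip radii: r_a1 = 27.135000, r_a2 = 42.210000
no profile shift: α' = α, a' = a
action lengths: √(r_a1²−r_b1²) = 13.251853, √(r_a2²−r_b2²) = 18.609159
base pitch p_b = π·m·cos α = 5.951190
CR = (13.251853 + 18.609159 − 65.325000·sin 19.53300°)/5.951190 = 1.683632
contact ratio ≈ 1.6836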